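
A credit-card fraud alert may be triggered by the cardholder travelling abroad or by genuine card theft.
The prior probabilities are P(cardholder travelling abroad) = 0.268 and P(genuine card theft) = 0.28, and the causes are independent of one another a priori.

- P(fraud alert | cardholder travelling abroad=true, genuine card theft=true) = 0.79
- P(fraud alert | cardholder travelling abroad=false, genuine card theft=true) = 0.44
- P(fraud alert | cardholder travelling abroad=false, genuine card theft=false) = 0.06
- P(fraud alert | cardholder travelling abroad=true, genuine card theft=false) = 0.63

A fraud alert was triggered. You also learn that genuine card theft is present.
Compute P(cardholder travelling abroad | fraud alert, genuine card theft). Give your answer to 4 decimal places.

Sum P(fraud alert|·) weighted by the priors over both values of cardholder travelling abroad:
  P(fraud alert | genuine card theft) = 0.44·0.732 + 0.79·0.268
        = 0.322080 + 0.211720 = 0.533800
Keeping only the cardholder travelling abroad-present terms gives 0.211720, so
  P(cardholder travelling abroad | fraud alert, genuine card theft) = 0.211720 / 0.533800 ≈ 0.3966

P(cardholder travelling abroad | fraud alert, genuine card theft) ≈ 0.3966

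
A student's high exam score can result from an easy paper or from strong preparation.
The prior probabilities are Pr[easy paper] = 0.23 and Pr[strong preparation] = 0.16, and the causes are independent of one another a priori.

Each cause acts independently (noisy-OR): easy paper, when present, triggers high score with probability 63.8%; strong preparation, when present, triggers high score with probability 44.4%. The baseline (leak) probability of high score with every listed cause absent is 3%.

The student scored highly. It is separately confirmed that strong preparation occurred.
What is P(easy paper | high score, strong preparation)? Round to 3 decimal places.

P(easy paper | high score, strong preparation) ≈ 0.343

Under noisy-OR, P(high score | causes) = 1 − (1−0.03)·∏(1−qᵢ) over the active causes.
Sum P(high score|·) weighted by the priors over both values of easy paper:
  P(high score | strong preparation) = 0.46068*0.77 + 0.804766*0.23
        = 0.354724 + 0.185096 = 0.539820
The terms with easy paper present sum to 0.185096, so
  P(easy paper | high score, strong preparation) = 0.185096 / 0.539820 ≈ 0.343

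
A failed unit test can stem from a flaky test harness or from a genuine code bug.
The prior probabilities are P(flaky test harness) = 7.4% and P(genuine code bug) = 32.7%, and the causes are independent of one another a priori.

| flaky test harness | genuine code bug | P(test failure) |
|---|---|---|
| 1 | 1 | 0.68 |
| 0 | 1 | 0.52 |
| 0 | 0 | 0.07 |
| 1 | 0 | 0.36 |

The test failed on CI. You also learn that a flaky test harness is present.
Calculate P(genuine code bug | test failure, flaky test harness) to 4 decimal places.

P(genuine code bug | test failure, flaky test harness) ≈ 0.4786

Weight on genuine code bug=true, given the evidence: 0.68·0.327 = 0.222360
Denominator P(test failure | flaky test harness): 0.36·0.673 + 0.68·0.327 = 0.464640
Posterior = 0.222360 / 0.464640 ≈ 0.4786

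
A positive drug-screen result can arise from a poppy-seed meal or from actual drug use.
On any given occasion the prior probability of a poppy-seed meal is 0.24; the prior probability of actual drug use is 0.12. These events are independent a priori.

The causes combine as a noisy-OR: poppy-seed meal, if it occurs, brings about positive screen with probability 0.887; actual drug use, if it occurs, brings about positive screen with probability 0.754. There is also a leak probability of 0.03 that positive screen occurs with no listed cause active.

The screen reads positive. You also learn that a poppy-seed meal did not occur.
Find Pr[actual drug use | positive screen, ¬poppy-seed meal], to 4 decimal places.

Pr[actual drug use | positive screen, ¬poppy-seed meal] ≈ 0.7758

Under noisy-OR, P(positive screen | causes) = 1 − (1−0.03)·∏(1−qᵢ) over the active causes.
Weight on actual drug use=true, given the evidence: 0.76138×0.12 = 0.091366
Denominator P(positive screen | ¬poppy-seed meal): 0.03×0.88 + 0.76138×0.12 = 0.117766
Posterior = 0.091366 / 0.117766 ≈ 0.7758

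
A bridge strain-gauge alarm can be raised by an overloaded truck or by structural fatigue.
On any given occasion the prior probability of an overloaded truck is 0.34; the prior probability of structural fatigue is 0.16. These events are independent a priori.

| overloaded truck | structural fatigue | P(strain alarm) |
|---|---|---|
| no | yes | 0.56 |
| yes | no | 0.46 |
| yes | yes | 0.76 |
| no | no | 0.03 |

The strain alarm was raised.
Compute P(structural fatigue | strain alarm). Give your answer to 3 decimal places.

P(strain alarm) = 0.03·0.66·0.84 + 0.56·0.66·0.16 + 0.46·0.34·0.84 + 0.76·0.34·0.16 = 0.016632 + 0.059136 + 0.131376 + 0.041344 = 0.248488
Restricting to configurations with structural fatigue present: 0.059136 + 0.041344 = 0.100480.
So P(structural fatigue | strain alarm) = 0.100480/0.248488 ≈ 0.404.

P(structural fatigue | strain alarm) ≈ 0.404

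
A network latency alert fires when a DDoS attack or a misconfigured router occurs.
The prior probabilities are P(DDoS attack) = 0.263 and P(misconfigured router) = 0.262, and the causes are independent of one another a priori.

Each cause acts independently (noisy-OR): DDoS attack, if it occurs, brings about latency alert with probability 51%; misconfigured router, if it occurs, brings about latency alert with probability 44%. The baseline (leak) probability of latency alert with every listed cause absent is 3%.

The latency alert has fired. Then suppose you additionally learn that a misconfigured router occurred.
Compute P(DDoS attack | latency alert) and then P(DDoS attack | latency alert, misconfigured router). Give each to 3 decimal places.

P(DDoS attack | latency alert) ≈ 0.593; P(DDoS attack | latency alert, misconfigured router) ≈ 0.364

Under noisy-OR, P(latency alert | causes) = 1 − (1−0.03)·∏(1−qᵢ) over the active causes.
For the numerator, keep only DDoS attack=true terms: 0.101841 + 0.050565 = 0.152406
Normalizer over all consistent configurations: 0.03×0.737×0.738 + 0.4568×0.737×0.262 + 0.5247×0.263×0.738 + 0.733832×0.263×0.262 = 0.256928
Posterior = 0.152406 / 0.256928 ≈ 0.593

With the extra evidence:
For the numerator, keep only DDoS attack=true terms: 0.733832*0.263 = 0.192998
Denominator P(latency alert | misconfigured router): 0.4568*0.737 + 0.733832*0.263 = 0.529660
P(DDoS attack | latency alert, misconfigured router) = 0.192998/0.529660 ≈ 0.364
Conditioning on misconfigured router lowers the posterior on DDoS attack: the classic explaining-away effect in a common-effect structure.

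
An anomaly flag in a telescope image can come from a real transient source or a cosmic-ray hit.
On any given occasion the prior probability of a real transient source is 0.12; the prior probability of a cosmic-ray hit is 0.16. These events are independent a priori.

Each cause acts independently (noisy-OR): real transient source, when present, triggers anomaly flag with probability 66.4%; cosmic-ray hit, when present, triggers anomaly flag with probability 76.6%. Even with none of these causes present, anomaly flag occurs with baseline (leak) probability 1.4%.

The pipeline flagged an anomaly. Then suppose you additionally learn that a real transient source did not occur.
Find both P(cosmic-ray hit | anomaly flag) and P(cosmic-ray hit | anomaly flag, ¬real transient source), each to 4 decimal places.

P(cosmic-ray hit | anomaly flag) ≈ 0.6184; P(cosmic-ray hit | anomaly flag, ¬real transient source) ≈ 0.9128

Under noisy-OR, P(anomaly flag | causes) = 1 − (1−0.014)·∏(1−qᵢ) over the active causes.
Enumerate the 4 (real transient source, cosmic-ray hit) configurations and weight by the priors:
  P(anomaly flag) = 0.014·0.88·0.84 + 0.769276·0.88·0.16 + 0.668704·0.12·0.84 + 0.922477·0.12·0.16
        = 0.010349 + 0.108314 + 0.067405 + 0.017712 = 0.203780
Keeping only the cosmic-ray hit-present terms gives 0.126026, so
  P(cosmic-ray hit | anomaly flag) = 0.126026 / 0.203780 ≈ 0.6184

With the extra evidence:
By total probability over both values of cosmic-ray hit:
  P(anomaly flag | ¬real transient source) = 0.014·0.84 + 0.769276·0.16
        = 0.011760 + 0.123084 = 0.134844
Configurations with cosmic-ray hit contribute 0.123084, so
  P(cosmic-ray hit | anomaly flag, ¬real transient source) = 0.123084 / 0.134844 ≈ 0.9128
With real transient source excluded, cosmic-ray hit must carry more of the explanatory weight for the anomaly flag.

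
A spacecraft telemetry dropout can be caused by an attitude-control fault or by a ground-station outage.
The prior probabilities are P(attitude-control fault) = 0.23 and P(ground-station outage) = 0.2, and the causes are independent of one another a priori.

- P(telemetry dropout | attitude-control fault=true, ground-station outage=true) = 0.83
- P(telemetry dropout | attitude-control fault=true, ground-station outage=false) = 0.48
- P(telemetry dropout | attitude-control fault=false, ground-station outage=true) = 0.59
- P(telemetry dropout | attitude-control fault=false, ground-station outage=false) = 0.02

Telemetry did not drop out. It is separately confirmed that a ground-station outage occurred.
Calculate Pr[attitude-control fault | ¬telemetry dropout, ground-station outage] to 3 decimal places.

Pr[attitude-control fault | ¬telemetry dropout, ground-station outage] ≈ 0.110

P(¬telemetry dropout | ground-station outage) = 0.41×0.77 + 0.17×0.23 = 0.315700 + 0.039100 = 0.354800
Restricting to configurations with attitude-control fault present: 0.17×0.23 = 0.039100.
Hence the posterior is 0.039100/0.354800 ≈ 0.110.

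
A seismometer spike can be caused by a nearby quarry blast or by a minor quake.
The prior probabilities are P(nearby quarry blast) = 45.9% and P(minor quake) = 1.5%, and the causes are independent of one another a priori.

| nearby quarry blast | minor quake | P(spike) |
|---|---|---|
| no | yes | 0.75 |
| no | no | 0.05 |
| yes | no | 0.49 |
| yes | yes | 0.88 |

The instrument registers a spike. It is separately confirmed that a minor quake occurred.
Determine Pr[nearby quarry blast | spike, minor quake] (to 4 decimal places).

Pr[nearby quarry blast | spike, minor quake] ≈ 0.4989

Enumerate both values of nearby quarry blast and weight by the priors:
  P(spike | minor quake) = 0.75·0.541 + 0.88·0.459
        = 0.405750 + 0.403920 = 0.809670
Keeping only the nearby quarry blast-present terms gives 0.403920, so
  P(nearby quarry blast | spike, minor quake) = 0.403920 / 0.809670 ≈ 0.4989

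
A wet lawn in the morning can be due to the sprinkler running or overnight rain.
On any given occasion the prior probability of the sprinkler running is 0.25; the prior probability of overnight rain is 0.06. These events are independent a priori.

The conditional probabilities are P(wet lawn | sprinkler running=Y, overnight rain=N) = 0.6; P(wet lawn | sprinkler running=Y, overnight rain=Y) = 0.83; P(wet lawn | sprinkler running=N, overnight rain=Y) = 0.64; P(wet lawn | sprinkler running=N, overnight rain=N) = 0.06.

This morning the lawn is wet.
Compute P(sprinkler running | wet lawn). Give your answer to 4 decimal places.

P(sprinkler running | wet lawn) ≈ 0.6834

Numerator (weight on configurations with sprinkler running): 0.141000 + 0.012450 = 0.153450
Normalizer over all consistent configurations: 0.06*0.75*0.94 + 0.64*0.75*0.06 + 0.6*0.25*0.94 + 0.83*0.25*0.06 = 0.224550
P(sprinkler running | wet lawn) = 0.153450/0.224550 ≈ 0.6834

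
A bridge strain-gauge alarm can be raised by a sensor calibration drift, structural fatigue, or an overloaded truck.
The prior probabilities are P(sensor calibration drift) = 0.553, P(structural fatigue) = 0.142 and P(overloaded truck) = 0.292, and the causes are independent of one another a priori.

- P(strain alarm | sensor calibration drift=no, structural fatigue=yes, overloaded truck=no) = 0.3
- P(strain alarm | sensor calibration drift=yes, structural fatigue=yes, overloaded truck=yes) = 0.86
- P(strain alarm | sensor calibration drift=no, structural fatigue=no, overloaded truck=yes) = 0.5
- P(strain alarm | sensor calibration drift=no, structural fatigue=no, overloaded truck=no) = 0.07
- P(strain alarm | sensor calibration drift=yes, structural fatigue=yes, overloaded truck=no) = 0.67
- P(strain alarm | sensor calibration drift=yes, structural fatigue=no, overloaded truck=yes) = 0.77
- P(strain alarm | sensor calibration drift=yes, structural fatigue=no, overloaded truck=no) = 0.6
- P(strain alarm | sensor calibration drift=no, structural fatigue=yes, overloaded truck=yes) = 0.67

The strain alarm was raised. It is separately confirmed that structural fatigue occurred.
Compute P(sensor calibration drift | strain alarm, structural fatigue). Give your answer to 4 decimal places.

P(sensor calibration drift | strain alarm, structural fatigue) ≈ 0.6875

Weight on sensor calibration drift=true, given the evidence: 0.262321 + 0.138869 = 0.401190
The normalizing constant is 0.3×0.447×0.708 + 0.67×0.447×0.292 + 0.67×0.553×0.708 + 0.86×0.553×0.292 = 0.583584
Posterior = 0.401190 / 0.583584 ≈ 0.6875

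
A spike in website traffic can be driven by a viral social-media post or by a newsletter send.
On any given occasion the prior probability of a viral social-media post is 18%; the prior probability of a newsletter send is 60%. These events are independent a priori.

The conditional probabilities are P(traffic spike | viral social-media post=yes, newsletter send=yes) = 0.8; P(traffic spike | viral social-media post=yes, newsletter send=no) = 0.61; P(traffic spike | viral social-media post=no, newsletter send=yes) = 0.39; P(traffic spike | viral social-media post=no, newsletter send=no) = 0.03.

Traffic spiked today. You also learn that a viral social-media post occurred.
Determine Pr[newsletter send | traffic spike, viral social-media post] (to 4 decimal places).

For the numerator, keep only newsletter send=true terms: 0.8·0.6 = 0.480000
Normalizer over all consistent configurations: 0.61·0.4 + 0.8·0.6 = 0.724000
Posterior = 0.480000 / 0.724000 ≈ 0.6630

Pr[newsletter send | traffic spike, viral social-media post] ≈ 0.6630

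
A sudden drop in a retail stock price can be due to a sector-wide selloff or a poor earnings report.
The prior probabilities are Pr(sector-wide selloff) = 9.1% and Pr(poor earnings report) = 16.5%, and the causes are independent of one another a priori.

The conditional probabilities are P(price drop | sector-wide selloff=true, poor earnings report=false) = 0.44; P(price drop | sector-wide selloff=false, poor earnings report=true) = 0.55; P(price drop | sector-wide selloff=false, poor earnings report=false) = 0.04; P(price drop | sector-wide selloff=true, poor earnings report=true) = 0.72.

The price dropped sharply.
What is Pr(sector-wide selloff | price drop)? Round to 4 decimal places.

Pr(sector-wide selloff | price drop) ≈ 0.2816

For the numerator, keep only sector-wide selloff=true terms: 0.033433 + 0.010811 = 0.044244
Denominator P(price drop): 0.04·0.909·0.835 + 0.55·0.909·0.165 + 0.44·0.091·0.835 + 0.72·0.091·0.165 = 0.157097
P(sector-wide selloff | price drop) = 0.044244/0.157097 ≈ 0.2816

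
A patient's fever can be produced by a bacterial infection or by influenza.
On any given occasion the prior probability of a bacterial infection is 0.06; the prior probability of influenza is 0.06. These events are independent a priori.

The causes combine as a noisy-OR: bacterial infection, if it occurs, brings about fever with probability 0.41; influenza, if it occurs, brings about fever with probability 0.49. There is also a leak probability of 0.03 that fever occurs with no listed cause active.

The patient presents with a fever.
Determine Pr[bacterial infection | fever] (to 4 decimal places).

Pr[bacterial infection | fever] ≈ 0.3265

Under noisy-OR, P(fever | causes) = 1 − (1−0.03)·∏(1−qᵢ) over the active causes.
Enumerate the 4 (bacterial infection, influenza) configurations and weight by the priors:
  P(fever) = 0.03*0.94*0.94 + 0.5053*0.94*0.06 + 0.4277*0.06*0.94 + 0.708127*0.06*0.06
        = 0.026508 + 0.028499 + 0.024122 + 0.002549 = 0.081678
Configurations with bacterial infection contribute 0.026671, so
  P(bacterial infection | fever) = 0.026671 / 0.081678 ≈ 0.3265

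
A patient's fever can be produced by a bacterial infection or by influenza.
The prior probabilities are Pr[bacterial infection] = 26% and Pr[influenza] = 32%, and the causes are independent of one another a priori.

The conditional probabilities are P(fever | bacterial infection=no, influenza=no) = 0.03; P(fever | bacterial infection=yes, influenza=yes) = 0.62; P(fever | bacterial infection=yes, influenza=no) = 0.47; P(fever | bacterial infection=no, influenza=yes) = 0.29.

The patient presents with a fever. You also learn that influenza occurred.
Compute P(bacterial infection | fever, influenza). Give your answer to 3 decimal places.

By total probability over both values of bacterial infection:
  P(fever | influenza) = 0.29*0.74 + 0.62*0.26
        = 0.214600 + 0.161200 = 0.375800
Configurations with bacterial infection contribute 0.161200, so
  P(bacterial infection | fever, influenza) = 0.161200 / 0.375800 ≈ 0.429

P(bacterial infection | fever, influenza) ≈ 0.429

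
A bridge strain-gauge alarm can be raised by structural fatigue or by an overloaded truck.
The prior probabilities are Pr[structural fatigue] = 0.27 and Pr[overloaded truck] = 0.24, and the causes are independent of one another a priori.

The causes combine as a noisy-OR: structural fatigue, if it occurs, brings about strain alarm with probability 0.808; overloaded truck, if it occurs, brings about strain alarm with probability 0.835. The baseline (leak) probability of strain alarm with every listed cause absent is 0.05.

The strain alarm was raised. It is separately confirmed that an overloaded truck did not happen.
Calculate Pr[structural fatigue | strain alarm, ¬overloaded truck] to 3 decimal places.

Under noisy-OR, P(strain alarm | causes) = 1 − (1−0.05)·∏(1−qᵢ) over the active causes.
P(strain alarm | ¬overloaded truck) = 0.05*0.73 + 0.8176*0.27 = 0.036500 + 0.220752 = 0.257252
Of this, 0.220752 comes from 0.8176*0.27 (the structural fatigue=true cases).
Hence the posterior is 0.220752/0.257252 ≈ 0.858.

Pr[structural fatigue | strain alarm, ¬overloaded truck] ≈ 0.858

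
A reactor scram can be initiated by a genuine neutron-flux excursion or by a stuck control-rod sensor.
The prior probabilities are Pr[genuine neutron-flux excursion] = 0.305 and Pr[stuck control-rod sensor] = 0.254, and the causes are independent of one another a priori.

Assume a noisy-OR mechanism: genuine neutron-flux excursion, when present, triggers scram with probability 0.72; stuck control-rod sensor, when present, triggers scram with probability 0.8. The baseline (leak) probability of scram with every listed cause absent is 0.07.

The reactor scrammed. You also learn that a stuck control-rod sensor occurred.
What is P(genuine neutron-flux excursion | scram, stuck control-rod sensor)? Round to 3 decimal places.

Under noisy-OR, P(scram | causes) = 1 − (1−0.07)·∏(1−qᵢ) over the active causes.
By total probability over both values of genuine neutron-flux excursion:
  P(scram | stuck control-rod sensor) = 0.814*0.695 + 0.94792*0.305
        = 0.565730 + 0.289116 = 0.854846
The terms with genuine neutron-flux excursion present sum to 0.289116, so
  P(genuine neutron-flux excursion | scram, stuck control-rod sensor) = 0.289116 / 0.854846 ≈ 0.338

P(genuine neutron-flux excursion | scram, stuck control-rod sensor) ≈ 0.338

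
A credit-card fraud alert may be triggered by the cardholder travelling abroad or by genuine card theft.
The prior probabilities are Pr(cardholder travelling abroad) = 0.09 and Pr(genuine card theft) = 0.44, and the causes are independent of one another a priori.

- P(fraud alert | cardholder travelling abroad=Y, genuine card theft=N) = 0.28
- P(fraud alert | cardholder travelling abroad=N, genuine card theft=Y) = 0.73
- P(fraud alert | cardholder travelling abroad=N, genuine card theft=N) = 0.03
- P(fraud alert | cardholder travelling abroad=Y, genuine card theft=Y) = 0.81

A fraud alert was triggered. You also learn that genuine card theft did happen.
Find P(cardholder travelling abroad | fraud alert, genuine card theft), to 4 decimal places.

P(cardholder travelling abroad | fraud alert, genuine card theft) ≈ 0.0989

Weight on cardholder travelling abroad=true, given the evidence: 0.81·0.09 = 0.072900
Normalizer over all consistent configurations: 0.73·0.91 + 0.81·0.09 = 0.737200
Posterior = 0.072900 / 0.737200 ≈ 0.0989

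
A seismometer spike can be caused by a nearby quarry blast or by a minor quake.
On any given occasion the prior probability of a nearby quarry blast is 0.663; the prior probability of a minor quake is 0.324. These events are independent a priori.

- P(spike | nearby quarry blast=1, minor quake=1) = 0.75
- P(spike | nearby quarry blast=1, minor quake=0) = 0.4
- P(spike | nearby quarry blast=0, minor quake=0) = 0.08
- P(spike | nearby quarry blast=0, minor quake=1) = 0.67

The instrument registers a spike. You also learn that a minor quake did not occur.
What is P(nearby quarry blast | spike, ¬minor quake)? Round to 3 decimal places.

For the numerator, keep only nearby quarry blast=true terms: 0.4×0.663 = 0.265200
Normalizer over all consistent configurations: 0.08×0.337 + 0.4×0.663 = 0.292160
P(nearby quarry blast | spike, ¬minor quake) = 0.265200/0.292160 ≈ 0.908

P(nearby quarry blast | spike, ¬minor quake) ≈ 0.908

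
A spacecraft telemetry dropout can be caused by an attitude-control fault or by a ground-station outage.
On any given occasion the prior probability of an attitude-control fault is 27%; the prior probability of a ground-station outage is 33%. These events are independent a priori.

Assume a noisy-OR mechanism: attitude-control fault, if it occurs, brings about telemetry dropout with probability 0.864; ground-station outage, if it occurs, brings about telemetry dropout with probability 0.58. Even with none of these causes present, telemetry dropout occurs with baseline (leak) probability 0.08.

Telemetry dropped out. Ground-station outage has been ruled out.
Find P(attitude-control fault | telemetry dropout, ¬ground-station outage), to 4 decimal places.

P(attitude-control fault | telemetry dropout, ¬ground-station outage) ≈ 0.8018

Under noisy-OR, P(telemetry dropout | causes) = 1 − (1−0.08)·∏(1−qᵢ) over the active causes.
By total probability over both values of attitude-control fault:
  P(telemetry dropout | ¬ground-station outage) = 0.08·0.73 + 0.87488·0.27
        = 0.058400 + 0.236218 = 0.294618
Keeping only the attitude-control fault-present terms gives 0.236218, so
  P(attitude-control fault | telemetry dropout, ¬ground-station outage) = 0.236218 / 0.294618 ≈ 0.8018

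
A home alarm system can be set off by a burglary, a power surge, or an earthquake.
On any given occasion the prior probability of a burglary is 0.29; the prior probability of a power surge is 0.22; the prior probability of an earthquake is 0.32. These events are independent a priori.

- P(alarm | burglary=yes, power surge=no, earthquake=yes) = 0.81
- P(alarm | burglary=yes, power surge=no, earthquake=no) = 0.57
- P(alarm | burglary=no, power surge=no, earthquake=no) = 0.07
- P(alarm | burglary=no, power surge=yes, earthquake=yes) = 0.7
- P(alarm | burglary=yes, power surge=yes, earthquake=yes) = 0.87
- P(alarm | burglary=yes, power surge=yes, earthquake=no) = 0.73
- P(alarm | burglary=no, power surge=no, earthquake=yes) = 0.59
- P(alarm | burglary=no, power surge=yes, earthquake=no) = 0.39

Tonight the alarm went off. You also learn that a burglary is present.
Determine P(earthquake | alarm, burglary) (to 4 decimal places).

P(earthquake | alarm, burglary) ≈ 0.3903

P(alarm | burglary) = 0.57×0.78×0.68 + 0.81×0.78×0.32 + 0.73×0.22×0.68 + 0.87×0.22×0.32 = 0.302328 + 0.202176 + 0.109208 + 0.061248 = 0.674960
Restricting to configurations with earthquake present: 0.202176 + 0.061248 = 0.263424.
P(earthquake | alarm, burglary) = 0.263424 / 0.674960 ≈ 0.3903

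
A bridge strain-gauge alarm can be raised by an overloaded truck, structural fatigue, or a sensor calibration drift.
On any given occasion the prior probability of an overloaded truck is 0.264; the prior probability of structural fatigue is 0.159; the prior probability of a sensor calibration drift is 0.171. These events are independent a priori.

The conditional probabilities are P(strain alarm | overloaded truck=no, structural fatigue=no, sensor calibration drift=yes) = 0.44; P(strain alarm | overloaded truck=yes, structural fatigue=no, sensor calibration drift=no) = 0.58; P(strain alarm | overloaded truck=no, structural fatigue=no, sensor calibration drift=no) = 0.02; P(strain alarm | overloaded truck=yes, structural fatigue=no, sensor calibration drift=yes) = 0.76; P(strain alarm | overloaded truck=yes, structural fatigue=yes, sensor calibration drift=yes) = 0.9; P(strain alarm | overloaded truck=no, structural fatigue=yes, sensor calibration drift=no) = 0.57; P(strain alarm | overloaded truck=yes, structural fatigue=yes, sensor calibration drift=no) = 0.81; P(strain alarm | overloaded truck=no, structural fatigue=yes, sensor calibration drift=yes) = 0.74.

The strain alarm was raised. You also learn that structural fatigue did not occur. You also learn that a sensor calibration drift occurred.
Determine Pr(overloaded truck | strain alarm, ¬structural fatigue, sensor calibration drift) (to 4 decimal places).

Pr(overloaded truck | strain alarm, ¬structural fatigue, sensor calibration drift) ≈ 0.3826

P(strain alarm | ¬structural fatigue, sensor calibration drift) = 0.44·0.736 + 0.76·0.264 = 0.323840 + 0.200640 = 0.524480
The overloaded truck-present share is 0.76·0.264 = 0.200640.
So P(overloaded truck | strain alarm, ¬structural fatigue, sensor calibration drift) = 0.200640/0.524480 ≈ 0.3826.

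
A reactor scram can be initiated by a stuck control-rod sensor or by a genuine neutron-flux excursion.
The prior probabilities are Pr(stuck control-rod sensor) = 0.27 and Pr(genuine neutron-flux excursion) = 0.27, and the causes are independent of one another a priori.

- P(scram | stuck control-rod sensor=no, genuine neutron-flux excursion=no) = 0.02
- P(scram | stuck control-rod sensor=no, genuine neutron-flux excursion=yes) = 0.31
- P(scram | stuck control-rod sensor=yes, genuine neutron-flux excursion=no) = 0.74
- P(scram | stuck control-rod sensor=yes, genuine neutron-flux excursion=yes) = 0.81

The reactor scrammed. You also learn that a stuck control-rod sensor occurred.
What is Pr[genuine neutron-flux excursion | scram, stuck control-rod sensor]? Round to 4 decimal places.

Pr[genuine neutron-flux excursion | scram, stuck control-rod sensor] ≈ 0.2882

For the numerator, keep only genuine neutron-flux excursion=true terms: 0.81·0.27 = 0.218700
Denominator P(scram | stuck control-rod sensor): 0.74·0.73 + 0.81·0.27 = 0.758900
Posterior = 0.218700 / 0.758900 ≈ 0.2882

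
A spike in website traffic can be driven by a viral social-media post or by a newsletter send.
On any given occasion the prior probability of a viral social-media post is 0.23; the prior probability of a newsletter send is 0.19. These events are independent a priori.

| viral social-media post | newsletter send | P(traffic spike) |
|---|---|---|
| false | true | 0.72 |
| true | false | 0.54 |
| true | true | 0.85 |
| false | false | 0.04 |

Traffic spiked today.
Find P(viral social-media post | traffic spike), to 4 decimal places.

Numerator (weight on configurations with viral social-media post): 0.100602 + 0.037145 = 0.137747
Denominator P(traffic spike): 0.04*0.77*0.81 + 0.72*0.77*0.19 + 0.54*0.23*0.81 + 0.85*0.23*0.19 = 0.268031
P(viral social-media post | traffic spike) = 0.137747/0.268031 ≈ 0.5139

P(viral social-media post | traffic spike) ≈ 0.5139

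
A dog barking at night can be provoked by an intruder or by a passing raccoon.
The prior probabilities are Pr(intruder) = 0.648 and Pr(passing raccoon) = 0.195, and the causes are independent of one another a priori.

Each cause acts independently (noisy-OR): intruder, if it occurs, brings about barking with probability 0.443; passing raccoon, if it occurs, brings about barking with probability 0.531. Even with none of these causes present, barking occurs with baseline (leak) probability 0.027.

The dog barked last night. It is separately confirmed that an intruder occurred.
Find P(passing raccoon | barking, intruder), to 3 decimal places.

P(passing raccoon | barking, intruder) ≈ 0.283

Under noisy-OR, P(barking | causes) = 1 − (1−0.027)·∏(1−qᵢ) over the active causes.
For the numerator, keep only passing raccoon=true terms: 0.74582*0.195 = 0.145435
Denominator P(barking | intruder): 0.458039*0.805 + 0.74582*0.195 = 0.514156
Posterior = 0.145435 / 0.514156 ≈ 0.283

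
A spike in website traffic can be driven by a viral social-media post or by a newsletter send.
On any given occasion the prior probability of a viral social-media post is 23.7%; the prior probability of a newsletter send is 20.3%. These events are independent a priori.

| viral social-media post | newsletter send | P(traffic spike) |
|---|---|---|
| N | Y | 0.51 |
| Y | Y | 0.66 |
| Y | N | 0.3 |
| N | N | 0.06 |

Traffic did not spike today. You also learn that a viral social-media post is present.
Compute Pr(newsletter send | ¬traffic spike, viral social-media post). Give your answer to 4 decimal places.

For the numerator, keep only newsletter send=true terms: 0.34*0.203 = 0.069020
The normalizing constant is 0.7*0.797 + 0.34*0.203 = 0.626920
P(newsletter send | ¬traffic spike, viral social-media post) = 0.069020/0.626920 ≈ 0.1101

Pr(newsletter send | ¬traffic spike, viral social-media post) ≈ 0.1101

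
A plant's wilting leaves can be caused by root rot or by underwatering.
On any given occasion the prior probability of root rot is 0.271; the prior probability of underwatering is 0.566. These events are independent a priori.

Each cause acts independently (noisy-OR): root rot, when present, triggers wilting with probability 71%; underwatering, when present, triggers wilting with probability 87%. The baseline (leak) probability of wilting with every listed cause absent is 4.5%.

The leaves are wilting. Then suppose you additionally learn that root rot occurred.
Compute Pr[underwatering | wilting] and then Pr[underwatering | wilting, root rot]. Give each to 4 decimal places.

Under noisy-OR, P(wilting | causes) = 1 − (1−0.045)·∏(1−qᵢ) over the active causes.
P(wilting) = 0.045*0.729*0.434 + 0.87585*0.729*0.566 + 0.72305*0.271*0.434 + 0.963997*0.271*0.566 = 0.014237 + 0.361388 + 0.085041 + 0.147864 = 0.608530
Of this, 0.509252 comes from 0.361388 + 0.147864 (the underwatering=true cases).
Hence the posterior is 0.509252/0.608530 ≈ 0.8369.

With the extra evidence:
P(wilting | root rot) = 0.72305·0.434 + 0.963997·0.566 = 0.313804 + 0.545622 = 0.859426
Restricting to configurations with underwatering present: 0.963997·0.566 = 0.545622.
P(underwatering | wilting, root rot) = 0.545622 / 0.859426 ≈ 0.6349
— root rot explains away the evidence for underwatering.

Pr[underwatering | wilting] ≈ 0.8369; Pr[underwatering | wilting, root rot] ≈ 0.6349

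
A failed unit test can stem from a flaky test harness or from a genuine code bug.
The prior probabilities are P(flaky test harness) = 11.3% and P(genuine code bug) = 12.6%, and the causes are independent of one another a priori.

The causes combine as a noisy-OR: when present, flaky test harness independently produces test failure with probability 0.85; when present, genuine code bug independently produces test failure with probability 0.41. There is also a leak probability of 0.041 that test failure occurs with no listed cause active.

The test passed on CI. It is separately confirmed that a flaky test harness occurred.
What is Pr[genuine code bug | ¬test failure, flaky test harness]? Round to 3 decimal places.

Under noisy-OR, P(test failure | causes) = 1 − (1−0.041)·∏(1−qᵢ) over the active causes.
Enumerate both values of genuine code bug and weight by the priors:
  P(¬test failure | flaky test harness) = 0.14385×0.874 + 0.084871×0.126
        = 0.125725 + 0.010694 = 0.136419
The terms with genuine code bug present sum to 0.010694, so
  P(genuine code bug | ¬test failure, flaky test harness) = 0.010694 / 0.136419 ≈ 0.078

Pr[genuine code bug | ¬test failure, flaky test harness] ≈ 0.078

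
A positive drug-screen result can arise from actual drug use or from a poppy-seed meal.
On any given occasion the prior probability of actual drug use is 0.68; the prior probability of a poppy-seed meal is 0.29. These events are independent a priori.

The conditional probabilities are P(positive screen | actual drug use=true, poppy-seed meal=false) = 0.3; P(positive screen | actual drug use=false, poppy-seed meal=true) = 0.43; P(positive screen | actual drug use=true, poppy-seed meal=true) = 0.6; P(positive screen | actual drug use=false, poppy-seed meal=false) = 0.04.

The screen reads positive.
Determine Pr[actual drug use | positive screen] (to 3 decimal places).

Pr[actual drug use | positive screen] ≈ 0.843

P(positive screen) = 0.04*0.32*0.71 + 0.43*0.32*0.29 + 0.3*0.68*0.71 + 0.6*0.68*0.29 = 0.009088 + 0.039904 + 0.144840 + 0.118320 = 0.312152
The actual drug use-present share is 0.144840 + 0.118320 = 0.263160.
P(actual drug use | positive screen) = 0.263160 / 0.312152 ≈ 0.843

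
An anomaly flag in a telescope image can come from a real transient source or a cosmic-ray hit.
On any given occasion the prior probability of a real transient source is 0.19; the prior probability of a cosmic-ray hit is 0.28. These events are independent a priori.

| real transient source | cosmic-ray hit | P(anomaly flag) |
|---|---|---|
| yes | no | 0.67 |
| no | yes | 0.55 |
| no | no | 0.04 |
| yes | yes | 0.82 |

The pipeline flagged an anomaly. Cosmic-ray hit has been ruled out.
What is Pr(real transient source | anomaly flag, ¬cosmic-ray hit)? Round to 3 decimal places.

For the numerator, keep only real transient source=true terms: 0.67*0.19 = 0.127300
The normalizing constant is 0.04*0.81 + 0.67*0.19 = 0.159700
Posterior = 0.127300 / 0.159700 ≈ 0.797

Pr(real transient source | anomaly flag, ¬cosmic-ray hit) ≈ 0.797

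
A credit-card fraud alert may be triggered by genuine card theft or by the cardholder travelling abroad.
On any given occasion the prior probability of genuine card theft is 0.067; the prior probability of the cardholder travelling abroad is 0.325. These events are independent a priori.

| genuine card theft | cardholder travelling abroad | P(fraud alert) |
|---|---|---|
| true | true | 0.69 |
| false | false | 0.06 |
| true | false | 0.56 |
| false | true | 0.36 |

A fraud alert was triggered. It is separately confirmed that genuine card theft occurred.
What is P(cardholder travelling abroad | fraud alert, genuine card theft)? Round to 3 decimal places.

P(cardholder travelling abroad | fraud alert, genuine card theft) ≈ 0.372

Numerator (weight on configurations with cardholder travelling abroad): 0.69×0.325 = 0.224250
Normalizer over all consistent configurations: 0.56×0.675 + 0.69×0.325 = 0.602250
Posterior = 0.224250 / 0.602250 ≈ 0.372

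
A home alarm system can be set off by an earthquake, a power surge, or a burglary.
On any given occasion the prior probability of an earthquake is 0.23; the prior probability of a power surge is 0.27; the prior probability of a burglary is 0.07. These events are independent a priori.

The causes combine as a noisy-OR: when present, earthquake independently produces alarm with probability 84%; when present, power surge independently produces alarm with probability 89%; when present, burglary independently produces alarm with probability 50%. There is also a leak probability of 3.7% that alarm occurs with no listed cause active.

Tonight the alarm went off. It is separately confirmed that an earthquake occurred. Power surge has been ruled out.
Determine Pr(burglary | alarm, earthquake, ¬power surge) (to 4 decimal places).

Under noisy-OR, P(alarm | causes) = 1 − (1−0.037)·∏(1−qᵢ) over the active causes.
Numerator (weight on configurations with burglary): 0.92296·0.07 = 0.064607
Denominator P(alarm | earthquake, ¬power surge): 0.84592·0.93 + 0.92296·0.07 = 0.851313
Posterior = 0.064607 / 0.851313 ≈ 0.0759

Pr(burglary | alarm, earthquake, ¬power surge) ≈ 0.0759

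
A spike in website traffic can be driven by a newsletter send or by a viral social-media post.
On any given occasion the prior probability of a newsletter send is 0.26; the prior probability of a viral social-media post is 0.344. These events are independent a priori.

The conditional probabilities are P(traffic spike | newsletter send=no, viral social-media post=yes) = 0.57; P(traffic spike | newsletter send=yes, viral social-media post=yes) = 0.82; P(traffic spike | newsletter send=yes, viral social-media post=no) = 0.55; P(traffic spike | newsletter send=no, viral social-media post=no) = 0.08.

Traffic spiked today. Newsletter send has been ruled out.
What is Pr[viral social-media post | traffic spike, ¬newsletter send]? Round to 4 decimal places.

Pr[viral social-media post | traffic spike, ¬newsletter send] ≈ 0.7889

Enumerate both values of viral social-media post and weight by the priors:
  P(traffic spike | ¬newsletter send) = 0.08×0.656 + 0.57×0.344
        = 0.052480 + 0.196080 = 0.248560
Configurations with viral social-media post contribute 0.196080, so
  P(viral social-media post | traffic spike, ¬newsletter send) = 0.196080 / 0.248560 ≈ 0.7889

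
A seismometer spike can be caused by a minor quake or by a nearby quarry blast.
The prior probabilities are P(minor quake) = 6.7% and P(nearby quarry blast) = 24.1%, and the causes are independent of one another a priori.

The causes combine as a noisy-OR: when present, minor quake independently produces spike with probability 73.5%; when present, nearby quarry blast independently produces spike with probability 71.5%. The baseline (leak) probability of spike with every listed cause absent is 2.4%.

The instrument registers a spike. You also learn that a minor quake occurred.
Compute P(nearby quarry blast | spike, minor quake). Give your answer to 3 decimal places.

Under noisy-OR, P(spike | causes) = 1 − (1−0.024)·∏(1−qᵢ) over the active causes.
By total probability over both values of nearby quarry blast:
  P(spike | minor quake) = 0.74136×0.759 + 0.926288×0.241
        = 0.562692 + 0.223235 = 0.785927
The terms with nearby quarry blast present sum to 0.223235, so
  P(nearby quarry blast | spike, minor quake) = 0.223235 / 0.785927 ≈ 0.284

P(nearby quarry blast | spike, minor quake) ≈ 0.284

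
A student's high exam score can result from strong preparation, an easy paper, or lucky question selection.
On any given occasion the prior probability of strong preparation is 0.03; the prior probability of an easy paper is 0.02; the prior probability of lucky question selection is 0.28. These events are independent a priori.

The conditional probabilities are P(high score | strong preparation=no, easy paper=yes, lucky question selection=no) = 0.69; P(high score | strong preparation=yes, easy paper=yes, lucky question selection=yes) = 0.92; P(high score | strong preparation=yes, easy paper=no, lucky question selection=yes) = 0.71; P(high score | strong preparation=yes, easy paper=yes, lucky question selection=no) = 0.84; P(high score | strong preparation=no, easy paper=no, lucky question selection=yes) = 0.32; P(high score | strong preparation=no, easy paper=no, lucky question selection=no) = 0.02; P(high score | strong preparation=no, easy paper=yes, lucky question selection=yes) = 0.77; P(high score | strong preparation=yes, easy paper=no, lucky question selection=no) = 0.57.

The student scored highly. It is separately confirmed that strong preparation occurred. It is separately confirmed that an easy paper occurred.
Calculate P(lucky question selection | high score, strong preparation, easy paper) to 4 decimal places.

P(lucky question selection | high score, strong preparation, easy paper) ≈ 0.2987

For the numerator, keep only lucky question selection=true terms: 0.92·0.28 = 0.257600
Denominator P(high score | strong preparation, easy paper): 0.84·0.72 + 0.92·0.28 = 0.862400
Posterior = 0.257600 / 0.862400 ≈ 0.2987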